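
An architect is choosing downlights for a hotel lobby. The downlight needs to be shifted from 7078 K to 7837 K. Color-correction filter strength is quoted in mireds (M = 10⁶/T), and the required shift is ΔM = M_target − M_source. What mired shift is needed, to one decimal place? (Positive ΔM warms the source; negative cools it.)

M_source = 10⁶/7078 = 141.283; M_target = 10⁶/7837 = 127.600.
ΔM = 127.600 − 141.283 = -13.683 → -13.7 mireds, a cooling shift.

-13.7 mireds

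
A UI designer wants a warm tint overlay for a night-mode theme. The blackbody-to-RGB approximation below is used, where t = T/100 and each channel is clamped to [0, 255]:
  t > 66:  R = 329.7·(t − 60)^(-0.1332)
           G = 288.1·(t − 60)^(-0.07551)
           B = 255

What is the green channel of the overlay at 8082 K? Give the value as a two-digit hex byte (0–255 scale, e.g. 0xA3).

0xE5

t = 8082/100 = 80.82; the t > 66 branch applies.
G = 288.1·(80.82 − 60)^(-0.07551) = 288.1·20.82^(-0.07551) = 288.1·0.79514 = 229.079.
Rounded: 229; in hex, 0xE5.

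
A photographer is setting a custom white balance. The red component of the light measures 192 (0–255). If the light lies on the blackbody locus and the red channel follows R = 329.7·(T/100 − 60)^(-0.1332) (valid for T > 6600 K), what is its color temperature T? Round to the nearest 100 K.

11800 K

(t − 60)^(-0.1332) = 192/329.7 = 0.58235.
t − 60 = 0.58235^(1/-0.1332) = 0.58235^(-7.508) = 57.929, so t = 117.929.
T = 100·t = 11793 K → 11800 K to the nearest 100 K.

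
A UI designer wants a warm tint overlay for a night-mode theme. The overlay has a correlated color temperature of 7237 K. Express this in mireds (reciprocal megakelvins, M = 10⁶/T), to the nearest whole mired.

138 mireds

M = 10⁶ / 7237 = 138.179 → 138 mireds.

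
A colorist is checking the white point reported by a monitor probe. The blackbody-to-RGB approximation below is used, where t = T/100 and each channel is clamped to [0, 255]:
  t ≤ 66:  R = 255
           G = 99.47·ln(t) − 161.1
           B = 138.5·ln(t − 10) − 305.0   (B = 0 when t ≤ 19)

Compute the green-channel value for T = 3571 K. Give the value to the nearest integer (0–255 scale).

195

t = 3571/100 = 35.71; the t ≤ 66 branch applies.
G = 99.47·ln 35.71 − 161.1 = 99.47·3.5754 − 161.1 = 194.548.
Rounded: 195.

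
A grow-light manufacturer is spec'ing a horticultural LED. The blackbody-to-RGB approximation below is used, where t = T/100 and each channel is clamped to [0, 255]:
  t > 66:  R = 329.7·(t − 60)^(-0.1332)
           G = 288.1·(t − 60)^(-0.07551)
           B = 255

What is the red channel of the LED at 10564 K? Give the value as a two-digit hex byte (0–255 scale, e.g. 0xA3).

0xC6

t = 10564/100 = 105.64; the t > 66 branch applies.
R = 329.7·(105.64 − 60)^(-0.1332) = 329.7·45.64^(-0.1332) = 329.7·0.60114 = 198.196.
Rounded: 198; in hex, 0xC6.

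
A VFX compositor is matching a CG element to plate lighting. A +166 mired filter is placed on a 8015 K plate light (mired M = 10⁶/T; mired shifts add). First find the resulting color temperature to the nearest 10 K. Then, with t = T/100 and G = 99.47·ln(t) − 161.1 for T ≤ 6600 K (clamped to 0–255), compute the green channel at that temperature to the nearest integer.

M_in = 10⁶/8015 = 124.77; M_out = 124.77 + (+166) = 290.77.
T_out = 10⁶/290.77 = 3439.2 K → 3440 K; t = 34.4.
G = 99.47·ln 34.4 − 161.1 = 99.47·3.5381 − 161.1 = 190.830.
Rounded: 191.

191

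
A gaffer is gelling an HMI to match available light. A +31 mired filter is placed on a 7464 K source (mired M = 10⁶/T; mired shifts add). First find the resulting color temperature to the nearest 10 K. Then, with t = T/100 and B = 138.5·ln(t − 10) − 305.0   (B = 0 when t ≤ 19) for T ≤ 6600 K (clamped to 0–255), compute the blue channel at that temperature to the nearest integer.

M_in = 10⁶/7464 = 133.98; M_out = 133.98 + (+31) = 164.98.
T_out = 10⁶/164.98 = 6061.5 K → 6060 K; t = 60.6.
B = 138.5·ln(60.6 − 10) − 305.0 = 138.5·ln 50.6 − 305.0 = 138.5·3.9240 − 305.0 = 238.467.
Rounded: 238.

238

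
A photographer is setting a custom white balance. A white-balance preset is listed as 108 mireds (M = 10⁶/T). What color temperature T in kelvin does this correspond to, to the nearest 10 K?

9260 K

T = 10⁶ / 108 = 9259.26 K → 9260 K.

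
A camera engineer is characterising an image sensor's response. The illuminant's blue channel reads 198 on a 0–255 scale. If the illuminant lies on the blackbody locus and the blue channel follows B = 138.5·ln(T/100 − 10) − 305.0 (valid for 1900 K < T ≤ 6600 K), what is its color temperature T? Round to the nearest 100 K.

ln(t − 10) = (198 + 305.0) / 138.5 = 3.6318.
t − 10 = e^3.6318 = 37.780, so t = 47.780.
T = 100·t = 4778 K → 4800 K to the nearest 100 K.

4800 K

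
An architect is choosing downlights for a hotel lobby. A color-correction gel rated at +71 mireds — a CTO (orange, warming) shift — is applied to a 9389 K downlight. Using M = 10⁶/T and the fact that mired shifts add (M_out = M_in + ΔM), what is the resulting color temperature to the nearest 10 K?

5630 K

M_in = 10⁶/9389 = 106.51 mireds.
M_out = 106.51 + (+71) = 177.51 mireds.
T_out = 10⁶/177.51 = 5633.6 K → 5630 K.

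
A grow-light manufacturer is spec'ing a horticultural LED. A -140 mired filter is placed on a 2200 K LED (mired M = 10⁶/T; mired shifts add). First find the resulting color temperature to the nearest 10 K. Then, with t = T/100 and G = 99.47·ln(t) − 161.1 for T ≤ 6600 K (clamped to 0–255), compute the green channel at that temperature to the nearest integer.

183

M_in = 10⁶/2200 = 454.55; M_out = 454.55 + (-140) = 314.55.
T_out = 10⁶/314.55 = 3179.2 K → 3180 K; t = 31.8.
G = 99.47·ln 31.8 − 161.1 = 99.47·3.4595 − 161.1 = 183.013.
Rounded: 183.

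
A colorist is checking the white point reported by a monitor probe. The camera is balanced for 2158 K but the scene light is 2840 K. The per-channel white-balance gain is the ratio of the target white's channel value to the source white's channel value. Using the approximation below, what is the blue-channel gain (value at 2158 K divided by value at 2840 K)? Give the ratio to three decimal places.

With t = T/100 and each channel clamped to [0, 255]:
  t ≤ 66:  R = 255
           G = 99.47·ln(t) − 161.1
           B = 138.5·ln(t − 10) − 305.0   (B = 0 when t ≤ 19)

At 2840 K (t = 28.4):
  B = 138.5·ln(28.4 − 10) − 305.0 = 138.5·ln 18.4 − 305.0 = 138.5·2.9124 − 305.0 = 98.361.
At 2158 K (t = 21.58):
  B = 138.5·ln(21.58 − 10) − 305.0 = 138.5·ln 11.58 − 305.0 = 138.5·2.4493 − 305.0 = 34.225.
Gain = 34.225 / 98.361 = 0.3480 → 0.348.

0.348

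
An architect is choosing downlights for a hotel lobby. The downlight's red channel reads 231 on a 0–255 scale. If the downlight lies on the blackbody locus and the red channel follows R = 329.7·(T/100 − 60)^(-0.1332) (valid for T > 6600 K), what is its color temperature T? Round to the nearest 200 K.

7400 K

(t − 60)^(-0.1332) = 231/329.7 = 0.70064.
t − 60 = 0.70064^(1/-0.1332) = 0.70064^(-7.508) = 14.453, so t = 74.453.
T = 100·t = 7445 K → 7400 K to the nearest 200 K.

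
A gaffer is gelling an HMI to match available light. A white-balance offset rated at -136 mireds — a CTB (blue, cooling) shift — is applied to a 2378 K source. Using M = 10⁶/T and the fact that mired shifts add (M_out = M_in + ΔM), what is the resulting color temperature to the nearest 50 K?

M_in = 10⁶/2378 = 420.52 mireds.
M_out = 420.52 + (-136) = 284.52 mireds.
T_out = 10⁶/284.52 = 3514.7 K → 3500 K.

3500 K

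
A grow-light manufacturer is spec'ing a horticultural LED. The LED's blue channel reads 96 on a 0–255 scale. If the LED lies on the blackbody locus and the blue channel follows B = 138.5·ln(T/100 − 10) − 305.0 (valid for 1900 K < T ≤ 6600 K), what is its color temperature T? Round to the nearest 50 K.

ln(t − 10) = (96 + 305.0) / 138.5 = 2.8953.
t − 10 = e^2.8953 = 18.089, so t = 28.089.
T = 100·t = 2809 K → 2800 K to the nearest 50 K.

2800 K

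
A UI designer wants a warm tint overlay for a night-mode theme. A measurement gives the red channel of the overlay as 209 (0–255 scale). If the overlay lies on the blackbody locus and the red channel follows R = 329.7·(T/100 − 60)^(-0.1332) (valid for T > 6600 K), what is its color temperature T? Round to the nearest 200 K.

(t − 60)^(-0.1332) = 209/329.7 = 0.63391.
t − 60 = 0.63391^(1/-0.1332) = 0.63391^(-7.508) = 30.639, so t = 90.639.
T = 100·t = 9064 K → 9000 K to the nearest 200 K.

9000 K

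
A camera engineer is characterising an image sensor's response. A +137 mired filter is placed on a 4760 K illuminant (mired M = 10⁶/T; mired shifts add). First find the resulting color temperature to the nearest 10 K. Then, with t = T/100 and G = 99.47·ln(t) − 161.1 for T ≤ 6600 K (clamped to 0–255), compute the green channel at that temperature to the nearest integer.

173

M_in = 10⁶/4760 = 210.08; M_out = 210.08 + (+137) = 347.08.
T_out = 10⁶/347.08 = 2881.1 K → 2880 K; t = 28.8.
G = 99.47·ln 28.8 − 161.1 = 99.47·3.3604 − 161.1 = 173.157.
Rounded: 173.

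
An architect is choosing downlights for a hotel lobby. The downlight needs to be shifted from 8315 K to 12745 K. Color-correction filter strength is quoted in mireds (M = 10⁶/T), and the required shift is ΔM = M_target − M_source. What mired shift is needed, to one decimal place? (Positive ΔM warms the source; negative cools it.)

-41.8 mireds

M_source = 10⁶/8315 = 120.265; M_target = 10⁶/12745 = 78.462.
ΔM = 78.462 − 120.265 = -41.802 → -41.8 mireds, a cooling shift.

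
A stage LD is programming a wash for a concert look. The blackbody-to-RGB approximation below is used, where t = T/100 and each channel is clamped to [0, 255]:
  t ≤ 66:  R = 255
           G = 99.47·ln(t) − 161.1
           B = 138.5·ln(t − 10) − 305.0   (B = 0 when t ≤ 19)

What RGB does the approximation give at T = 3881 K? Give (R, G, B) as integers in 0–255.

t = 3881/100 = 38.81; the t ≤ 66 branch applies.
R = 255 by definition for t ≤ 66.
G = 99.47·ln 38.81 − 161.1 = 99.47·3.6587 − 161.1 = 202.829.
B = 138.5·ln(38.81 − 10) − 305.0 = 138.5·ln 28.81 − 305.0 = 138.5·3.3607 − 305.0 = 160.460.
Rounded: (255, 203, 160).

(255, 203, 160)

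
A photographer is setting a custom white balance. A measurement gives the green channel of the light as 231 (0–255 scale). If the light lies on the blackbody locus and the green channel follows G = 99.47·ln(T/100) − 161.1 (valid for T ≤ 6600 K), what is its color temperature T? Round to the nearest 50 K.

5150 K

ln t = (231 + 161.1) / 99.47 = 3.9419.
t = e^3.9419 = 51.516.
T = 100·t = 5152 K → 5150 K to the nearest 50 K.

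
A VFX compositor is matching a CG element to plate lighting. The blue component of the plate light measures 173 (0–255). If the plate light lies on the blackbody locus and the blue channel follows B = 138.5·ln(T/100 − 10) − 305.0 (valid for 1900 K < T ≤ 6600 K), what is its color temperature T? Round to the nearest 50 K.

4150 K

ln(t − 10) = (173 + 305.0) / 138.5 = 3.4513.
t − 10 = e^3.4513 = 31.540, so t = 41.540.
T = 100·t = 4154 K → 4150 K to the nearest 50 K.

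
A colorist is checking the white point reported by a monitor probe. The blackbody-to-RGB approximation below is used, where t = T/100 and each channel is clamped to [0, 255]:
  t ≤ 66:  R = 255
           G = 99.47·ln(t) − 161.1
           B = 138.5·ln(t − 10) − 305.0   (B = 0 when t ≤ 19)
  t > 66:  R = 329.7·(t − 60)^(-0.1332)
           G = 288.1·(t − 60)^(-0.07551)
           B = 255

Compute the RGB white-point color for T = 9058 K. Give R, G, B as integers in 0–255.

R=209, G=223, B=255

t = 9058/100 = 90.58; the t > 66 branch applies.
R = 329.7·(90.58 − 60)^(-0.1332) = 329.7·30.58^(-0.1332) = 329.7·0.63407 = 209.054.
G = 288.1·(90.58 − 60)^(-0.07551) = 288.1·30.58^(-0.07551) = 288.1·0.77239 = 222.525.
B = 255 by definition for t > 66.
Rounded: (209, 223, 255).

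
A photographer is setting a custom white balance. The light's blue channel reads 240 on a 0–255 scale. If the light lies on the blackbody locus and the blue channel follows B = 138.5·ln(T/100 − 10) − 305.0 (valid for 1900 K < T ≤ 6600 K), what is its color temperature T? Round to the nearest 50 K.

6100 K

ln(t − 10) = (240 + 305.0) / 138.5 = 3.9350.
t − 10 = e^3.9350 = 51.163, so t = 61.163.
T = 100·t = 6116 K → 6100 K to the nearest 50 K.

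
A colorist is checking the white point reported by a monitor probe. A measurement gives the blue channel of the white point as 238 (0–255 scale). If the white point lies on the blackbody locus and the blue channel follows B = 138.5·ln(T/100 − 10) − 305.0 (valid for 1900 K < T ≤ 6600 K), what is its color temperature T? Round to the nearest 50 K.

6050 K

ln(t − 10) = (238 + 305.0) / 138.5 = 3.9206.
t − 10 = e^3.9206 = 50.430, so t = 60.430.
T = 100·t = 6043 K → 6050 K to the nearest 50 K.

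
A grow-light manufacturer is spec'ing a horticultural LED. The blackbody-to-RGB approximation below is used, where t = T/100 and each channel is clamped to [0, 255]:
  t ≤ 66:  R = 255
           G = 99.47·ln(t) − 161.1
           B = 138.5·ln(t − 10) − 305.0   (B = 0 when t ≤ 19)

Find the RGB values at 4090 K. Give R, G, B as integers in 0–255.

t = 4090/100 = 40.9; the t ≤ 66 branch applies.
R = 255 by definition for t ≤ 66.
G = 99.47·ln 40.9 − 161.1 = 99.47·3.7111 − 161.1 = 208.046.
B = 138.5·ln(40.9 − 10) − 305.0 = 138.5·ln 30.9 − 305.0 = 138.5·3.4308 − 305.0 = 170.160.
Rounded: (255, 208, 170).

R=255, G=208, B=170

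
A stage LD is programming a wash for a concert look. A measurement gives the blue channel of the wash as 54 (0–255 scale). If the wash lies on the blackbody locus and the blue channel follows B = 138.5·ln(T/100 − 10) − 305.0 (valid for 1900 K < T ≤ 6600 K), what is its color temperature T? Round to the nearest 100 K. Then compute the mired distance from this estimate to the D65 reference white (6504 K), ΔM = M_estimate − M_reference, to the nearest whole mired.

ln(t − 10) = (54 + 305.0) / 138.5 = 2.5921.
t − 10 = e^2.5921 = 13.357, so t = 23.357.
T = 100·t = 2336 K → 2300 K to the nearest 100 K.
M_estimate = 10⁶/2300 = 434.78; M_reference = 10⁶/6504 = 153.75.
ΔM = 434.78 − 153.75 = 281.03 → +281 mireds.

+281 mireds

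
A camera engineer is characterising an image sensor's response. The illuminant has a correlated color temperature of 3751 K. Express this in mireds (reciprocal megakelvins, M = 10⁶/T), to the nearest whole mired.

267 mireds

M = 10⁶ / 3751 = 266.596 → 267 mireds.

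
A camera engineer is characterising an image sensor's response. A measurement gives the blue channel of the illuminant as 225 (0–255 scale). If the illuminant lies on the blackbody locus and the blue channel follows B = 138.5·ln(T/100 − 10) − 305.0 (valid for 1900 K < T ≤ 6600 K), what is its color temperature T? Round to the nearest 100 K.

5600 K

ln(t − 10) = (225 + 305.0) / 138.5 = 3.8267.
t − 10 = e^3.8267 = 45.911, so t = 55.911.
T = 100·t = 5591 K → 5600 K to the nearest 100 K.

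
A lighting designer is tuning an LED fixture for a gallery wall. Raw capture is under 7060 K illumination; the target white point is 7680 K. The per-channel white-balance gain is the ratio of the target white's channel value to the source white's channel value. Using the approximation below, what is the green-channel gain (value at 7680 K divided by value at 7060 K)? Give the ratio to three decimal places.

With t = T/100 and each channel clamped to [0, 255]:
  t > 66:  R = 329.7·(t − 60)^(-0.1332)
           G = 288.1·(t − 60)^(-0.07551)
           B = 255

0.966

At 7060 K (t = 70.6):
  G = 288.1·(70.6 − 60)^(-0.07551) = 288.1·10.6^(-0.07551) = 288.1·0.83672 = 241.058.
At 7680 K (t = 76.8):
  G = 288.1·(76.8 − 60)^(-0.07551) = 288.1·16.8^(-0.07551) = 288.1·0.80812 = 232.820.
Gain = 232.820 / 241.058 = 0.9658 → 0.966.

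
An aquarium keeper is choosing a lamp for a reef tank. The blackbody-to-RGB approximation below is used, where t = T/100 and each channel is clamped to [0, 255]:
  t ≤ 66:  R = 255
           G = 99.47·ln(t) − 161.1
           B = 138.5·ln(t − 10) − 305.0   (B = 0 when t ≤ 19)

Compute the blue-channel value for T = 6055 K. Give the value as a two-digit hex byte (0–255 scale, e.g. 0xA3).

t = 6055/100 = 60.55; the t ≤ 66 branch applies.
B = 138.5·ln(60.55 − 10) − 305.0 = 138.5·ln 50.55 − 305.0 = 138.5·3.9230 − 305.0 = 238.330.
Rounded: 238; in hex, 0xEE.

0xEE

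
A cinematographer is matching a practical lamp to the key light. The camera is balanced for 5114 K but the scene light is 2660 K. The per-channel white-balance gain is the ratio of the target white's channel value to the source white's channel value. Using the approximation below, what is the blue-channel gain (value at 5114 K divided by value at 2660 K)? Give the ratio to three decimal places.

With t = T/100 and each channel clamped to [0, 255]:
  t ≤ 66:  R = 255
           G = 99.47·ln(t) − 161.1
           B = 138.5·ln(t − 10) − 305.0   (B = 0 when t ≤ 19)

At 2660 K (t = 26.6):
  B = 138.5·ln(26.6 − 10) − 305.0 = 138.5·ln 16.6 − 305.0 = 138.5·2.8094 − 305.0 = 84.102.
At 5114 K (t = 51.14):
  B = 138.5·ln(51.14 − 10) − 305.0 = 138.5·ln 41.14 − 305.0 = 138.5·3.7170 − 305.0 = 209.802.
Gain = 209.802 / 84.102 = 2.4946 → 2.495.

2.495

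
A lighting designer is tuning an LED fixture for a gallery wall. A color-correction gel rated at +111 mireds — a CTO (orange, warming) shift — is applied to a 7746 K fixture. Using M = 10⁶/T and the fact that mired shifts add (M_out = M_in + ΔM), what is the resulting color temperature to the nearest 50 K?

M_in = 10⁶/7746 = 129.10 mireds.
M_out = 129.10 + (+111) = 240.10 mireds.
T_out = 10⁶/240.10 = 4165.0 K → 4150 K.

4150 K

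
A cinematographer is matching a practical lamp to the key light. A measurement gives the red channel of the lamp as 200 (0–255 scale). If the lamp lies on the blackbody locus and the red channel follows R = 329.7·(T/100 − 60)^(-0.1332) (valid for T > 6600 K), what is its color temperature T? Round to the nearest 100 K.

(t − 60)^(-0.1332) = 200/329.7 = 0.60661.
t − 60 = 0.60661^(1/-0.1332) = 0.60661^(-7.508) = 42.638, so t = 102.638.
T = 100·t = 10264 K → 10300 K to the nearest 100 K.

10300 K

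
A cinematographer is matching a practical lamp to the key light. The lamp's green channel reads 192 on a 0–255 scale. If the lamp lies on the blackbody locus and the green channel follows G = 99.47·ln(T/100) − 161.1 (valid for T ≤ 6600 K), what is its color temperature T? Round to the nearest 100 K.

3500 K

ln t = (192 + 161.1) / 99.47 = 3.5498.
t = e^3.5498 = 34.807.
T = 100·t = 3481 K → 3500 K to the nearest 100 K.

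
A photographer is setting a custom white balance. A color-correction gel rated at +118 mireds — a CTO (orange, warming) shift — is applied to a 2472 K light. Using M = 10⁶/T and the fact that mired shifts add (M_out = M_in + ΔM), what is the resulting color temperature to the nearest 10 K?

1910 K

M_in = 10⁶/2472 = 404.53 mireds.
M_out = 404.53 + (+118) = 522.53 mireds.
T_out = 10⁶/522.53 = 1913.8 K → 1910 K.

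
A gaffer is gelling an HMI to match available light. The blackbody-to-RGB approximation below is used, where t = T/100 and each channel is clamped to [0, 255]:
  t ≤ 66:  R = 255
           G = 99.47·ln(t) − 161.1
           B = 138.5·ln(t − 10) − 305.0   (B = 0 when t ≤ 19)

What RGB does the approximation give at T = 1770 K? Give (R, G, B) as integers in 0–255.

t = 1770/100 = 17.7; the t ≤ 66 branch applies.
R = 255 by definition for t ≤ 66.
G = 99.47·ln 17.7 − 161.1 = 99.47·2.8736 − 161.1 = 124.733.
t = 17.7 ≤ 19, so B = 0.
Rounded: (255, 125, 0).

(255, 125, 0)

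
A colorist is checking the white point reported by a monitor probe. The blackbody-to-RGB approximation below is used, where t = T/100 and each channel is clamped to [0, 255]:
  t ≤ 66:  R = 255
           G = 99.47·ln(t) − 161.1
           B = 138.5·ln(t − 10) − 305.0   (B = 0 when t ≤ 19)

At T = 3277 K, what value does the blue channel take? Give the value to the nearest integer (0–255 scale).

128

t = 3277/100 = 32.77; the t ≤ 66 branch applies.
B = 138.5·ln(32.77 − 10) − 305.0 = 138.5·ln 22.77 − 305.0 = 138.5·3.1254 − 305.0 = 127.874.
Rounded: 128.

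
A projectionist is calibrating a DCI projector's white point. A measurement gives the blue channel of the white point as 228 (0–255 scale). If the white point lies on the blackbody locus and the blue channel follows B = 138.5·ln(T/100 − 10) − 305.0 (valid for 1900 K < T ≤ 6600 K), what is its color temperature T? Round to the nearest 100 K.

ln(t − 10) = (228 + 305.0) / 138.5 = 3.8484.
t − 10 = e^3.8484 = 46.917, so t = 56.917.
T = 100·t = 5692 K → 5700 K to the nearest 100 K.

5700 K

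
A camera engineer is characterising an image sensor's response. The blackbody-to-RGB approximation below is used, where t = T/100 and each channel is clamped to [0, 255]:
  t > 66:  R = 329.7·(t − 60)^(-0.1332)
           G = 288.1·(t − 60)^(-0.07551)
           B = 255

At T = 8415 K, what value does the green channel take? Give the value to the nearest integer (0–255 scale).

227

t = 8415/100 = 84.15; the t > 66 branch applies.
G = 288.1·(84.15 − 60)^(-0.07551) = 288.1·24.15^(-0.07551) = 288.1·0.78628 = 226.527.
Rounded: 227.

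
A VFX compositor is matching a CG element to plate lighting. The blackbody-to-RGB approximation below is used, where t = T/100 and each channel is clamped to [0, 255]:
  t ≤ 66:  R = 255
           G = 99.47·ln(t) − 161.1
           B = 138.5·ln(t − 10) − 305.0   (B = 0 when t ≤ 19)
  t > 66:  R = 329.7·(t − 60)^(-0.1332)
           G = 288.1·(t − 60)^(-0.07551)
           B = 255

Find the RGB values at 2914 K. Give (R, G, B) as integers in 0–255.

(255, 174, 104)

t = 2914/100 = 29.14; the t ≤ 66 branch applies.
R = 255 by definition for t ≤ 66.
G = 99.47·ln 29.14 − 161.1 = 99.47·3.3721 − 161.1 = 174.324.
B = 138.5·ln(29.14 − 10) − 305.0 = 138.5·ln 19.14 − 305.0 = 138.5·2.9518 − 305.0 = 103.822.
Rounded: (255, 174, 104).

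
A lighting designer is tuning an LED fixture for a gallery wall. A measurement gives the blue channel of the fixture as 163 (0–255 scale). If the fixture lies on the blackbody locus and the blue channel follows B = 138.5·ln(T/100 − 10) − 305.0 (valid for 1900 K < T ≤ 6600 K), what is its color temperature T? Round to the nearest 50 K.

3950 K

ln(t − 10) = (163 + 305.0) / 138.5 = 3.3791.
t − 10 = e^3.3791 = 29.343, so t = 39.343.
T = 100·t = 3934 K → 3950 K to the nearest 50 K.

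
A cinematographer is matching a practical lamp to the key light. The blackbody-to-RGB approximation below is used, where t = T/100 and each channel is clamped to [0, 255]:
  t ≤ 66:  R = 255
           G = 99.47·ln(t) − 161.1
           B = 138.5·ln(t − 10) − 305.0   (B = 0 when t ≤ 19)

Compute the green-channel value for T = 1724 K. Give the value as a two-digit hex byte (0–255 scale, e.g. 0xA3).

t = 1724/100 = 17.24; the t ≤ 66 branch applies.
G = 99.47·ln 17.24 − 161.1 = 99.47·2.8472 − 161.1 = 122.114.
Rounded: 122; in hex, 0x7A.

0x7A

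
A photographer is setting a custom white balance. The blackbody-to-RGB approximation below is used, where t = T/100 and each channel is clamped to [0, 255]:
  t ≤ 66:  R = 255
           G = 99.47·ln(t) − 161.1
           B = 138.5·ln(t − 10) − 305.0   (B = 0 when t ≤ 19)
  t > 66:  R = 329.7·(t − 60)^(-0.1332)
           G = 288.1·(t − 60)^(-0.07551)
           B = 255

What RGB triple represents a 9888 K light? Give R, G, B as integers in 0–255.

t = 9888/100 = 98.88; the t > 66 branch applies.
R = 329.7·(98.88 − 60)^(-0.1332) = 329.7·38.88^(-0.1332) = 329.7·0.61411 = 202.473.
G = 288.1·(98.88 − 60)^(-0.07551) = 288.1·38.88^(-0.07551) = 288.1·0.75851 = 218.526.
B = 255 by definition for t > 66.
Rounded: (202, 219, 255).

R=202, G=219, B=255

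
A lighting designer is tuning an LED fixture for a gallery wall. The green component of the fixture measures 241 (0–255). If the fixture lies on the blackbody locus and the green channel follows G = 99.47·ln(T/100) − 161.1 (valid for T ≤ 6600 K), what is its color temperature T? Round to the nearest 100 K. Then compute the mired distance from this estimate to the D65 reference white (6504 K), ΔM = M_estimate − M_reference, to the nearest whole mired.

+22 mireds

ln t = (241 + 161.1) / 99.47 = 4.0424.
t = e^4.0424 = 56.964.
T = 100·t = 5696 K → 5700 K to the nearest 100 K.
M_estimate = 10⁶/5700 = 175.44; M_reference = 10⁶/6504 = 153.75.
ΔM = 175.44 − 153.75 = 21.69 → +22 mireds.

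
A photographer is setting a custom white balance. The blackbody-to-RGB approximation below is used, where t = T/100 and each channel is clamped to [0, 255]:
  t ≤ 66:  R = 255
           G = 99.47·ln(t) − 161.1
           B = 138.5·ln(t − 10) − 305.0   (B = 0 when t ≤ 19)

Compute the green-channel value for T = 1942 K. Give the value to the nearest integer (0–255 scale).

t = 1942/100 = 19.42; the t ≤ 66 branch applies.
G = 99.47·ln 19.42 − 161.1 = 99.47·2.9663 − 161.1 = 133.958.
Rounded: 134.

134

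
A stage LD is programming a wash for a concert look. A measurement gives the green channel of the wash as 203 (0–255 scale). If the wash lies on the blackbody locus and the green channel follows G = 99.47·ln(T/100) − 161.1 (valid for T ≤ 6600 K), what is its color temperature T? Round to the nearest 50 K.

3900 K

ln t = (203 + 161.1) / 99.47 = 3.6604.
t = e^3.6604 = 38.877.
T = 100·t = 3888 K → 3900 K to the nearest 50 K.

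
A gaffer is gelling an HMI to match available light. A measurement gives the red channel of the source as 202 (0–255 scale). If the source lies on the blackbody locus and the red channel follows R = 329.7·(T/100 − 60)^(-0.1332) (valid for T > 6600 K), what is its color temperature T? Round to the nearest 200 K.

(t − 60)^(-0.1332) = 202/329.7 = 0.61268.
t − 60 = 0.61268^(1/-0.1332) = 0.61268^(-7.508) = 39.569, so t = 99.569.
T = 100·t = 9957 K → 10000 K to the nearest 200 K.

10000 K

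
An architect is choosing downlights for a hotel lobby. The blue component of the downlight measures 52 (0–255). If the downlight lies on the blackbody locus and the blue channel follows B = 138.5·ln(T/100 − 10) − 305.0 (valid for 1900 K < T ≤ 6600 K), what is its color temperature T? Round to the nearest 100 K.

2300 K

ln(t − 10) = (52 + 305.0) / 138.5 = 2.5776.
t − 10 = e^2.5776 = 13.166, so t = 23.166.
T = 100·t = 2317 K → 2300 K to the nearest 100 K.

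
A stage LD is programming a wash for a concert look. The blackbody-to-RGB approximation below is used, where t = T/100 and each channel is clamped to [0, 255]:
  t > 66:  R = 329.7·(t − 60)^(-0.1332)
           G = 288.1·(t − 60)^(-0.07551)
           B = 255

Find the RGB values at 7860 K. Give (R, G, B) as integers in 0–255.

(223, 231, 255)

t = 7860/100 = 78.6; the t > 66 branch applies.
R = 329.7·(78.6 − 60)^(-0.1332) = 329.7·18.6^(-0.1332) = 329.7·0.67749 = 223.367.
G = 288.1·(78.6 − 60)^(-0.07551) = 288.1·18.6^(-0.07551) = 288.1·0.80193 = 231.037.
B = 255 by definition for t > 66.
Rounded: (223, 231, 255).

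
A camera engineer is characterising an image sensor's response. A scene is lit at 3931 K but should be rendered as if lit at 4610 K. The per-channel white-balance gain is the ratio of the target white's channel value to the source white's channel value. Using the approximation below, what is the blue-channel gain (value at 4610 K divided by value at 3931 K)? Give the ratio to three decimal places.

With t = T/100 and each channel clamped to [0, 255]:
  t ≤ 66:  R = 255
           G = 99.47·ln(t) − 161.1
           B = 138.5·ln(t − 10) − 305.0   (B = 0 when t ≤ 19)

1.177

At 3931 K (t = 39.31):
  B = 138.5·ln(39.31 − 10) − 305.0 = 138.5·ln 29.31 − 305.0 = 138.5·3.3779 − 305.0 = 162.843.
At 4610 K (t = 46.1):
  B = 138.5·ln(46.1 − 10) − 305.0 = 138.5·ln 36.1 − 305.0 = 138.5·3.5863 − 305.0 = 191.702.
Gain = 191.702 / 162.843 = 1.1772 → 1.177.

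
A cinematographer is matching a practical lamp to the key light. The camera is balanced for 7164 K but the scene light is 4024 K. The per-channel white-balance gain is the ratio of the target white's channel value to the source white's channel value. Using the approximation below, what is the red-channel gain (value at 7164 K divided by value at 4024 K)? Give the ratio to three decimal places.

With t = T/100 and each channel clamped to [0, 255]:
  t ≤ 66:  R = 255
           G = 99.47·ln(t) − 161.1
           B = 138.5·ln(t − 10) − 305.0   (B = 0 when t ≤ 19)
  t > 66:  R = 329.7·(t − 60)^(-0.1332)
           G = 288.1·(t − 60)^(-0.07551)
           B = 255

0.932

At 4024 K (t = 40.24):
  R = 255 by definition for t ≤ 66.
At 7164 K (t = 71.64):
  R = 329.7·(71.64 − 60)^(-0.1332) = 329.7·11.64^(-0.1332) = 329.7·0.72113 = 237.757.
Gain = 237.757 / 255.000 = 0.9324 → 0.932.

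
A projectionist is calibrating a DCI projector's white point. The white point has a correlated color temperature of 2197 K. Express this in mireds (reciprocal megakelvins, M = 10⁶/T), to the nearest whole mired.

M = 10⁶ / 2197 = 455.166 → 455 mireds.

455 mireds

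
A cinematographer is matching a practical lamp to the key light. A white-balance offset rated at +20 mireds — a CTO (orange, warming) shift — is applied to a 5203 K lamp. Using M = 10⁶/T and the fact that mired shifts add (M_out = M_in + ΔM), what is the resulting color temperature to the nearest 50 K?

M_in = 10⁶/5203 = 192.20 mireds.
M_out = 192.20 + (+20) = 212.20 mireds.
T_out = 10⁶/212.20 = 4712.6 K → 4700 K.

4700 K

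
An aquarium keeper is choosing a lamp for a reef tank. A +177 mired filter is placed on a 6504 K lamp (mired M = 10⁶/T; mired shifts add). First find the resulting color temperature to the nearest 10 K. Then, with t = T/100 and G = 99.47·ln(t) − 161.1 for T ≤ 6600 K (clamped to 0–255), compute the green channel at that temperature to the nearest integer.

178

M_in = 10⁶/6504 = 153.75; M_out = 153.75 + (+177) = 330.75.
T_out = 10⁶/330.75 = 3023.4 K → 3020 K; t = 30.2.
G = 99.47·ln 30.2 − 161.1 = 99.47·3.4078 − 161.1 = 177.878.
Rounded: 178.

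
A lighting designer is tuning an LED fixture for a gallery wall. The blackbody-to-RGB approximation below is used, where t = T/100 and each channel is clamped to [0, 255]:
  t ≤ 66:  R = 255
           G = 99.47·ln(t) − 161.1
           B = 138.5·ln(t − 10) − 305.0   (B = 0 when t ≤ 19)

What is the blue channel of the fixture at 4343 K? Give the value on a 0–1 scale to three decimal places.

t = 4343/100 = 43.43; the t ≤ 66 branch applies.
B = 138.5·ln(43.43 − 10) − 305.0 = 138.5·ln 33.43 − 305.0 = 138.5·3.5095 − 305.0 = 181.059.
On a 0–1 scale: 181.059/255 = 0.7100 → 0.710.

0.710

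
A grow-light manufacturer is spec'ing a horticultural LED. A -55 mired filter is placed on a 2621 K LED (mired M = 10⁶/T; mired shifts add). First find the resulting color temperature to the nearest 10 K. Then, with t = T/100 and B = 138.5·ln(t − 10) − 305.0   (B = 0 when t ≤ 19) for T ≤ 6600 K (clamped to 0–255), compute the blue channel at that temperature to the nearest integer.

114

M_in = 10⁶/2621 = 381.53; M_out = 381.53 + (-55) = 326.53.
T_out = 10⁶/326.53 = 3062.5 K → 3060 K; t = 30.6.
B = 138.5·ln(30.6 − 10) − 305.0 = 138.5·ln 20.6 − 305.0 = 138.5·3.0253 − 305.0 = 114.003.
Rounded: 114.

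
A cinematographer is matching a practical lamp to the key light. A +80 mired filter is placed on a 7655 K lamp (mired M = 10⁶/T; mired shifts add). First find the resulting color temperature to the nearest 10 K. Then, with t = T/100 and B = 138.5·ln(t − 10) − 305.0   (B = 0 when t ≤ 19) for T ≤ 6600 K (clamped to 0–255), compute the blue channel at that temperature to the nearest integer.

M_in = 10⁶/7655 = 130.63; M_out = 130.63 + (+80) = 210.63.
T_out = 10⁶/210.63 = 4747.6 K → 4750 K; t = 47.5.
B = 138.5·ln(47.5 − 10) − 305.0 = 138.5·ln 37.5 − 305.0 = 138.5·3.6243 − 305.0 = 196.971.
Rounded: 197.

197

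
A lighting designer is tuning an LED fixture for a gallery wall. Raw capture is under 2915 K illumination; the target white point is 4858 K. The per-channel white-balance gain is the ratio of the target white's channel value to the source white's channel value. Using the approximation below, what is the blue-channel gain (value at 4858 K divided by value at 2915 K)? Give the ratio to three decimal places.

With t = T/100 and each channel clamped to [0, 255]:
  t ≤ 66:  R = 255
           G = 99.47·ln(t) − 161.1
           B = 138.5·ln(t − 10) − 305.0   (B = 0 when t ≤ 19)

1.934

At 2915 K (t = 29.15):
  B = 138.5·ln(29.15 − 10) − 305.0 = 138.5·ln 19.15 − 305.0 = 138.5·2.9523 − 305.0 = 103.894.
At 4858 K (t = 48.58):
  B = 138.5·ln(48.58 − 10) − 305.0 = 138.5·ln 38.58 − 305.0 = 138.5·3.6527 − 305.0 = 200.904.
Gain = 200.904 / 103.894 = 1.9337 → 1.934.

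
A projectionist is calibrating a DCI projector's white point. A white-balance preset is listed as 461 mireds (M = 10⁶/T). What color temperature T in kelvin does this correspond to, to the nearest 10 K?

2170 K

T = 10⁶ / 461 = 2169.20 K → 2170 K.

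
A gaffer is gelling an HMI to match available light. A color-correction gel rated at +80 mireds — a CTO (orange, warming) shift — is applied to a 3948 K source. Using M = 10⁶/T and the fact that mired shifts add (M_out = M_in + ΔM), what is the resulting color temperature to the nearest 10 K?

M_in = 10⁶/3948 = 253.29 mireds.
M_out = 253.29 + (+80) = 333.29 mireds.
T_out = 10⁶/333.29 = 3000.4 K → 3000 K.

3000 K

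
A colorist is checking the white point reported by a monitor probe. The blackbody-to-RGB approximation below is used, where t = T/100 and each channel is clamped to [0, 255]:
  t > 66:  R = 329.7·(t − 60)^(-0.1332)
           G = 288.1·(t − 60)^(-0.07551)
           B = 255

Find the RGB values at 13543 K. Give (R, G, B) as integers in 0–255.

(185, 208, 255)

t = 13543/100 = 135.43; the t > 66 branch applies.
R = 329.7·(135.43 − 60)^(-0.1332) = 329.7·75.43^(-0.1332) = 329.7·0.56223 = 185.366.
G = 288.1·(135.43 − 60)^(-0.07551) = 288.1·75.43^(-0.07551) = 288.1·0.72148 = 207.860.
B = 255 by definition for t > 66.
Rounded: (185, 208, 255).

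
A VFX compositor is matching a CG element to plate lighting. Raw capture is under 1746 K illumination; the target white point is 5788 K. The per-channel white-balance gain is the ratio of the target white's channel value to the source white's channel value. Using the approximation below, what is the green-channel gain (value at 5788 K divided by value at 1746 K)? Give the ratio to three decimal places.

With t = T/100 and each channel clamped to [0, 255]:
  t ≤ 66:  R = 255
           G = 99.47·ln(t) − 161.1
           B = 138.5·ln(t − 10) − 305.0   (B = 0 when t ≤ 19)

At 1746 K (t = 17.46):
  G = 99.47·ln 17.46 − 161.1 = 99.47·2.8599 − 161.1 = 123.376.
At 5788 K (t = 57.88):
  G = 99.47·ln 57.88 − 161.1 = 99.47·4.0584 − 161.1 = 242.586.
Gain = 242.586 / 123.376 = 1.9662 → 1.966.

1.966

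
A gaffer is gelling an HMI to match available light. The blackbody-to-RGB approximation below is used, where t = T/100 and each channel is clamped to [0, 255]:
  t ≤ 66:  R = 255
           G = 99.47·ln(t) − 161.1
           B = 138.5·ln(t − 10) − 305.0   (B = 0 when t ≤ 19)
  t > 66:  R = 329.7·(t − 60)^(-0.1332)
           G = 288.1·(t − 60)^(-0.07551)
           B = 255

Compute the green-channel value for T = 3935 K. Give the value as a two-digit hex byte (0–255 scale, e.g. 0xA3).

t = 3935/100 = 39.35; the t ≤ 66 branch applies.
G = 99.47·ln 39.35 − 161.1 = 99.47·3.6725 − 161.1 = 204.203.
Rounded: 204; in hex, 0xCC.

0xCC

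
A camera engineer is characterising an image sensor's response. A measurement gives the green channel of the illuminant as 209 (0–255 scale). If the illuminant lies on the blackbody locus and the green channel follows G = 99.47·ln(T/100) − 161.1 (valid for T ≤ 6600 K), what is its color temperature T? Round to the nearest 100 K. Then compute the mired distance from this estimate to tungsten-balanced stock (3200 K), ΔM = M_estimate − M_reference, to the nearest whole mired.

-69 mireds

ln t = (209 + 161.1) / 99.47 = 3.7207.
t = e^3.7207 = 41.294.
T = 100·t = 4129 K → 4100 K to the nearest 100 K.
M_estimate = 10⁶/4100 = 243.90; M_reference = 10⁶/3200 = 312.50.
ΔM = 243.90 − 312.50 = -68.60 → -69 mireds.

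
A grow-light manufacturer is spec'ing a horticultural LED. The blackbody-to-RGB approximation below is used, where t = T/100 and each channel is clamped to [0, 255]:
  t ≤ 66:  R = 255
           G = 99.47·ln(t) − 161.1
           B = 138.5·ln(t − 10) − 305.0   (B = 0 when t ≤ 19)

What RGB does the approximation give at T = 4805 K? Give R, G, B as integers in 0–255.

R=255, G=224, B=199

t = 4805/100 = 48.05; the t ≤ 66 branch applies.
R = 255 by definition for t ≤ 66.
G = 99.47·ln 48.05 − 161.1 = 99.47·3.8722 − 161.1 = 224.072.
B = 138.5·ln(48.05 − 10) − 305.0 = 138.5·ln 38.05 − 305.0 = 138.5·3.6389 − 305.0 = 198.988.
Rounded: (255, 224, 199).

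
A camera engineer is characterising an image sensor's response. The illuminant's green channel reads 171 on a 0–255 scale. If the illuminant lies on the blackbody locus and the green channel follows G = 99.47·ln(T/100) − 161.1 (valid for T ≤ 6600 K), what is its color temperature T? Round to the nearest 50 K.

ln t = (171 + 161.1) / 99.47 = 3.3387.
t = e^3.3387 = 28.182.
T = 100·t = 2818 K → 2800 K to the nearest 50 K.

2800 K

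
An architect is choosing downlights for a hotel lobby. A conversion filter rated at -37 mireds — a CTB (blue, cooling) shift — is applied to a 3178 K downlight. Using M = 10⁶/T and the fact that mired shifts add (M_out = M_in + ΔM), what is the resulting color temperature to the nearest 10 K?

3600 K

M_in = 10⁶/3178 = 314.66 mireds.
M_out = 314.66 + (-37) = 277.66 mireds.
T_out = 10⁶/277.66 = 3601.5 K → 3600 K.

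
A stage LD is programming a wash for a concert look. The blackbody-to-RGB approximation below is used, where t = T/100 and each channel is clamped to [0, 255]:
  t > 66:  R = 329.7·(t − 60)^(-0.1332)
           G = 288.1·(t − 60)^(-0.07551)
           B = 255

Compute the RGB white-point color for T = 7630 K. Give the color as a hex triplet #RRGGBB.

#E3E9FF

t = 7630/100 = 76.3; the t > 66 branch applies.
R = 329.7·(76.3 − 60)^(-0.1332) = 329.7·16.3^(-0.1332) = 329.7·0.68950 = 227.329.
G = 288.1·(76.3 − 60)^(-0.07551) = 288.1·16.3^(-0.07551) = 288.1·0.80997 = 233.352.
B = 255 by definition for t > 66.
Rounded: (227, 233, 255).
In hex: #E3E9FF.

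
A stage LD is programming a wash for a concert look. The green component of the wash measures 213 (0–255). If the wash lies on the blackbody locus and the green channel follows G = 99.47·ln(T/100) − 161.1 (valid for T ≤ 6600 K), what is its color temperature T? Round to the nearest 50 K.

ln t = (213 + 161.1) / 99.47 = 3.7609.
t = e^3.7609 = 42.989.
T = 100·t = 4299 K → 4300 K to the nearest 50 K.

4300 K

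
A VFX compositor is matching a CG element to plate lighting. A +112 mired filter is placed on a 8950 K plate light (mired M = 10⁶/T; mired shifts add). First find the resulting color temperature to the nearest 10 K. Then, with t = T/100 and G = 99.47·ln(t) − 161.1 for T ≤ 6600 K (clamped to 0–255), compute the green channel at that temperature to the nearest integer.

M_in = 10⁶/8950 = 111.73; M_out = 111.73 + (+112) = 223.73.
T_out = 10⁶/223.73 = 4469.6 K → 4470 K; t = 44.7.
G = 99.47·ln 44.7 − 161.1 = 99.47·3.8000 − 161.1 = 216.883.
Rounded: 217.

217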